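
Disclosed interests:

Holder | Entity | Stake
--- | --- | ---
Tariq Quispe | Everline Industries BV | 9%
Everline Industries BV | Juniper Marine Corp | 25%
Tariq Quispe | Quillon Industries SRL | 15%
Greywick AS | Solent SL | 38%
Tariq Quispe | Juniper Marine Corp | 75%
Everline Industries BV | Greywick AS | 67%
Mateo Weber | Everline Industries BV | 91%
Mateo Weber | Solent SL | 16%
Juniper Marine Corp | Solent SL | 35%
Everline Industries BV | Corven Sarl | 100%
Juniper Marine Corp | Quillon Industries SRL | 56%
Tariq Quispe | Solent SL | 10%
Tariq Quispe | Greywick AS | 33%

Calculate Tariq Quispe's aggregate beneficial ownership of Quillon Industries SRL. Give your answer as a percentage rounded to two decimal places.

Tariq reaches Quillon along 3 paths.
Direct stake: 15% = 15%.
Via Everline → Juniper: 9% × 25% × 56% = 1.26%.
Via Juniper: 75% × 56% = 42%.
Total: 15% + 1.26% + 42% = 58.26%.

58.26%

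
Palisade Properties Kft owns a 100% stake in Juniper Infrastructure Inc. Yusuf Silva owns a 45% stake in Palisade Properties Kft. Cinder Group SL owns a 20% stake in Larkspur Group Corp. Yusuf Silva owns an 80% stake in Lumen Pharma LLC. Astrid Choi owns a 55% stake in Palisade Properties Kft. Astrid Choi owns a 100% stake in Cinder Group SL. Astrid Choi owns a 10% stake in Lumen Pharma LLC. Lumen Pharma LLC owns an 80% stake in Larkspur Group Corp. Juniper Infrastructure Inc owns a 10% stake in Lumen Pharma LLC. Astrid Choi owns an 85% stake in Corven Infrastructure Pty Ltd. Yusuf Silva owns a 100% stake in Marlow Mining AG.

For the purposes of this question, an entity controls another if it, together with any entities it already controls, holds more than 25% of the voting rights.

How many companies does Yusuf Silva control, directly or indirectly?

Yusuf holds 45% of Palisade, so Yusuf controls Palisade.
Palisade holds 100% of Juniper, so Yusuf controls Juniper.
Yusuf and Juniper together hold 80% + 10% = 90% of Lumen, so Yusuf controls Lumen.
Lumen holds 80% of Larkspur, so Yusuf controls Larkspur.
Yusuf holds 100% of Marlow, so Yusuf controls Marlow.
No other company's threshold is met.
Yusuf controls 5 companies.

5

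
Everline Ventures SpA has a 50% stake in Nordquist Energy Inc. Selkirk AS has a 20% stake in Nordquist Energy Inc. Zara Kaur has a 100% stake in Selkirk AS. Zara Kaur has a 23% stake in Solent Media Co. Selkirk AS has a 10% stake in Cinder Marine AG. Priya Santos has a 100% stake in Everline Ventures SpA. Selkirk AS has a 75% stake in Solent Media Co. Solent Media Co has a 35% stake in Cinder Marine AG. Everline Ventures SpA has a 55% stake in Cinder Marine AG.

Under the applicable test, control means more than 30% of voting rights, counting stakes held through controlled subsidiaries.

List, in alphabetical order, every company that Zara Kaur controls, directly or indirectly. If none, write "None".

Zara holds 100% of Selkirk, so Zara controls Selkirk.
Zara and Selkirk together hold 23% + 75% = 98% of Solent, so Zara controls Solent.
Solent and Selkirk together hold 35% + 10% = 45% of Cinder, so Zara controls Cinder.
No other company's threshold is met.

Cinder Marine AG, Selkirk AS, Solent Media Co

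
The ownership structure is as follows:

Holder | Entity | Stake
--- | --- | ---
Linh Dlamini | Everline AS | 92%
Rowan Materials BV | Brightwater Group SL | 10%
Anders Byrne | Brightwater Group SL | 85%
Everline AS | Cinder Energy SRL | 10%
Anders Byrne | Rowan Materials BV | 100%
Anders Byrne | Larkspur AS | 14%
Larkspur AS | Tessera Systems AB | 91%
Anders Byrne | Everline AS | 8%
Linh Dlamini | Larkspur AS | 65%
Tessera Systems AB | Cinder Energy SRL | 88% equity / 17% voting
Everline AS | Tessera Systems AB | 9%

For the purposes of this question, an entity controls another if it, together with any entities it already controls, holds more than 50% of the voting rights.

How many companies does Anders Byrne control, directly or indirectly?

2

Anders holds 100% of Rowan, so Anders controls Rowan.
Rowan and Anders together hold 10% + 85% = 95% of Brightwater, so Anders controls Brightwater.
No other company's threshold is met.
Anders controls 2 companies.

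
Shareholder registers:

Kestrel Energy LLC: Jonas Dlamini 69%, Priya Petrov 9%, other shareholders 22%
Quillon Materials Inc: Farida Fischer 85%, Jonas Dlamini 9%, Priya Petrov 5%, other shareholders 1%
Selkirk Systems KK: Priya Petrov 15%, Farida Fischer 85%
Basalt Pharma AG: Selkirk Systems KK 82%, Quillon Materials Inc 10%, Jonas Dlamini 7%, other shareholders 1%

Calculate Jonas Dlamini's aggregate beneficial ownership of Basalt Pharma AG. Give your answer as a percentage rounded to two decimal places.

7.90%

Jonas reaches Basalt along 2 paths.
Via Quillon: 9% × 10% = 0.9%.
Direct stake: 7% = 7%.
Total: 0.9% + 7% = 7.9%.
Rounded: 7.90%.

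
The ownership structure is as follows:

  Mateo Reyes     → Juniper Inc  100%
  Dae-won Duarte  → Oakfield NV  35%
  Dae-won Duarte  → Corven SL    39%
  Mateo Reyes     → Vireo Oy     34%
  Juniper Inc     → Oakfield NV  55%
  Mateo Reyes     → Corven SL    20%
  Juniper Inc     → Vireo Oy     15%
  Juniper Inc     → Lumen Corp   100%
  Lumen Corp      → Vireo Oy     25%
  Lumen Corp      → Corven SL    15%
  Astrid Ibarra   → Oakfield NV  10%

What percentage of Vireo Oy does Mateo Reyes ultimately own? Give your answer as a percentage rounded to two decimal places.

74.00%

Mateo reaches Vireo along 3 paths.
Via Juniper: 100% × 15% = 15%.
Direct stake: 34% = 34%.
Via Juniper → Lumen: 100% × 100% × 25% = 25%.
Total: 15% + 34% + 25% = 74%.
Rounded: 74.00%.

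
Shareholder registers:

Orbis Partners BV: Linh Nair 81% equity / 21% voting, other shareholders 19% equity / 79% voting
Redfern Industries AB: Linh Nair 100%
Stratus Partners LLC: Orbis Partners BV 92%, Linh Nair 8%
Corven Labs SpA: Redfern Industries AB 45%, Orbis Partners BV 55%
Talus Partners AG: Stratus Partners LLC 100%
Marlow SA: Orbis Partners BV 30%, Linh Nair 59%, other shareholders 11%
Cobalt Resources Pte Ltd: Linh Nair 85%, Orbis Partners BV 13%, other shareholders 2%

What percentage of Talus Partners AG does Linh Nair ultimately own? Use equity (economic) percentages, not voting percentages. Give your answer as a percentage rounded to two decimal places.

82.52%

Linh reaches Talus along 2 paths.
Via Orbis → Stratus: 81% × 92% × 100% = 74.52%.
Via Stratus: 8% × 100% = 8%.
Total: 74.52% + 8% = 82.52%.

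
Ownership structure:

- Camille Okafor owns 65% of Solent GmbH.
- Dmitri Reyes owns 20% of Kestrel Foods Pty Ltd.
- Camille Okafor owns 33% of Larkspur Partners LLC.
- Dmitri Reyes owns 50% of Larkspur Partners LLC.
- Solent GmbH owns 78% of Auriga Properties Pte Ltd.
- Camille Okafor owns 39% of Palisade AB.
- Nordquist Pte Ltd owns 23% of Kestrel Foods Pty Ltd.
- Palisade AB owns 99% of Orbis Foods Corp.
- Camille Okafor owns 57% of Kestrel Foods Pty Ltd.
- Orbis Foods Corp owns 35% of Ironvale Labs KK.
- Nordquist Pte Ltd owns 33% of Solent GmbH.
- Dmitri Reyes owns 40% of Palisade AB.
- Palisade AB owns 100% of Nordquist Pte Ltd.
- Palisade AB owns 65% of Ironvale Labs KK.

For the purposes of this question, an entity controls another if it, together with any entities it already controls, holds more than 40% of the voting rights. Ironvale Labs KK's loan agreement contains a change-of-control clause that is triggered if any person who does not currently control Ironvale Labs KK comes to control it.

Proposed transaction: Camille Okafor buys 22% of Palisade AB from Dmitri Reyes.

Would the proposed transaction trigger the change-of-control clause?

Yes

The purchase adds only to Camille's holdings (Dmitri's stake shrinks), so Camille is the only person who could newly come to control Ironvale.
Camille holds 57% of Kestrel, so Camille controls Kestrel.
Camille holds 65% of Solent, so Camille controls Solent.
Solent holds 78% of Auriga, so Camille controls Auriga.
Neither Camille nor any entity Camille controls holds any voting interest in Ironvale.
So before the transaction, Camille does not control Ironvale.
After the purchase, Camille's direct stake in Palisade rises to 39% + 22% = 61%, and Dmitri's stake falls to 18%.
Camille holds 61% of Palisade, so Camille controls Palisade.
Palisade holds 99% of Orbis, so Camille controls Orbis.
Palisade and Orbis together hold 65% + 35% = 100% of Ironvale, so Camille controls Ironvale.
Camille did not control Ironvale before and does after, so the clause is triggered.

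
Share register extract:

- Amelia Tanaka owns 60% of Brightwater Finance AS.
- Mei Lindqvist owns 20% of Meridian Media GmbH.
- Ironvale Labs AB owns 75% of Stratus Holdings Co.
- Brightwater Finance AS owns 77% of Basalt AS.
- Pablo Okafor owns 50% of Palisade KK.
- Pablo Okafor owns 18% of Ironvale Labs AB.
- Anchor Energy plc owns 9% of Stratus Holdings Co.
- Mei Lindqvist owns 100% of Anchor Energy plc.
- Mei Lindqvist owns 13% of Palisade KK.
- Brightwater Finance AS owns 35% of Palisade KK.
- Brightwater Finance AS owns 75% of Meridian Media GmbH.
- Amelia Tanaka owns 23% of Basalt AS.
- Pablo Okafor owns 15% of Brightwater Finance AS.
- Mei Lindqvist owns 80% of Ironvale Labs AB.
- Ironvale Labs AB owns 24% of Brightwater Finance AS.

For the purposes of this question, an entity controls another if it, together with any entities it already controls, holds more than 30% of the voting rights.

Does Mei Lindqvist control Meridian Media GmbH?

No

Mei holds 80% of Ironvale, so Mei controls Ironvale.
Mei holds 100% of Anchor, so Mei controls Anchor.
Ironvale and Anchor together hold 75% + 9% = 84% of Stratus, so Mei controls Stratus.
In Meridian, Mei's side holds only 20%, not > 30%.
So Mei does not control Meridian.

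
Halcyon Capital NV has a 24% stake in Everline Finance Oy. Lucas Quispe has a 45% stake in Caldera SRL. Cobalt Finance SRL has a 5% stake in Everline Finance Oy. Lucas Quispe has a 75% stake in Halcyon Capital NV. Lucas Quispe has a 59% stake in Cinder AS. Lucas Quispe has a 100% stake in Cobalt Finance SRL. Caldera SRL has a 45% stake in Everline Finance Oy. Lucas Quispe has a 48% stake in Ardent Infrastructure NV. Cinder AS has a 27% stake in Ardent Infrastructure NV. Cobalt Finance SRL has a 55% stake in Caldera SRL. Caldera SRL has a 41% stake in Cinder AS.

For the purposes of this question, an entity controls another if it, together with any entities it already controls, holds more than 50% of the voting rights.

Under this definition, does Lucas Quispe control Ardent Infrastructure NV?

Lucas holds 100% of Cobalt, so Lucas controls Cobalt.
Lucas and Cobalt together hold 45% + 55% = 100% of Caldera, so Lucas controls Caldera.
Caldera and Lucas together hold 41% + 59% = 100% of Cinder, so Lucas controls Cinder.
Cinder and Lucas together hold 27% + 48% = 75% of Ardent, so Lucas controls Ardent.

Yes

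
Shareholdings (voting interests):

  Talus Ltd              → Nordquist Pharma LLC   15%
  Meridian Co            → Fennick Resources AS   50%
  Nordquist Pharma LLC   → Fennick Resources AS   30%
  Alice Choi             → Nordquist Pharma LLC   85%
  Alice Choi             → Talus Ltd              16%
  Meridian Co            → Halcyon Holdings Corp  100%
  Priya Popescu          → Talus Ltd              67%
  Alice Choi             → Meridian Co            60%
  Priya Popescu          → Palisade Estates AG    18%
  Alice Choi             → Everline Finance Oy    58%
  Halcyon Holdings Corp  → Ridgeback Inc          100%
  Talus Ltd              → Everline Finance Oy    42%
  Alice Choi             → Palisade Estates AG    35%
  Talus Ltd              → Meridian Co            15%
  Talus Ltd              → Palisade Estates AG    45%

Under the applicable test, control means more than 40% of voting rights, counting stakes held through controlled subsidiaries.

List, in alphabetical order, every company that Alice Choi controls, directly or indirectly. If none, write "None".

Everline Finance Oy, Fennick Resources AS, Halcyon Holdings Corp, Meridian Co, Nordquist Pharma LLC, Ridgeback Inc

Alice holds 58% of Everline, so Alice controls Everline.
Alice holds 60% of Meridian, so Alice controls Meridian.
Alice holds 85% of Nordquist, so Alice controls Nordquist.
Meridian holds 100% of Halcyon, so Alice controls Halcyon.
Nordquist and Meridian together hold 30% + 50% = 80% of Fennick, so Alice controls Fennick.
Halcyon holds 100% of Ridgeback, so Alice controls Ridgeback.
No other company's threshold is met.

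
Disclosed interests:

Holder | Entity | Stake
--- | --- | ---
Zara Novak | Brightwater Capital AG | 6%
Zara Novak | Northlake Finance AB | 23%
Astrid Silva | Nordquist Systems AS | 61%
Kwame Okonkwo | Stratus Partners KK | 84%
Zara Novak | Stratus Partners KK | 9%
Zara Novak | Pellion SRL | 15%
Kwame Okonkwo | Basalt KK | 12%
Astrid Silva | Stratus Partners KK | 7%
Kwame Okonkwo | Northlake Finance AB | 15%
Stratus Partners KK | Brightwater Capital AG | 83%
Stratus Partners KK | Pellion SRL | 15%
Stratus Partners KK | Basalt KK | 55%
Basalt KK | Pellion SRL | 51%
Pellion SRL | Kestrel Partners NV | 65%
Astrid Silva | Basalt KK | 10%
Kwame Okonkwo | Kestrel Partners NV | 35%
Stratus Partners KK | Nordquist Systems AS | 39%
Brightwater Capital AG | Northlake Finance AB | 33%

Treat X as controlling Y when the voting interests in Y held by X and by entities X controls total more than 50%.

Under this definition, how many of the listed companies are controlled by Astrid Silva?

Astrid holds 61% of Nordquist, so Astrid controls Nordquist.
No other company's threshold is met.
Astrid controls 1 company.

1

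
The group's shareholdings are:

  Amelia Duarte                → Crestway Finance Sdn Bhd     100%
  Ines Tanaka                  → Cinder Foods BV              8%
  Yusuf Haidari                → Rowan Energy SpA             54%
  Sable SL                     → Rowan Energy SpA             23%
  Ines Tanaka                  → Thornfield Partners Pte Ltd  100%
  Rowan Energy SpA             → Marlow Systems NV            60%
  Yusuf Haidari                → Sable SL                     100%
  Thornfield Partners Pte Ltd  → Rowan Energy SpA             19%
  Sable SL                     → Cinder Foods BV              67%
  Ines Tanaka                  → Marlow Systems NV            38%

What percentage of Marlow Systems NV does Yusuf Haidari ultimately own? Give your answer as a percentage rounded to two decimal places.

46.20%

Yusuf reaches Marlow along 2 paths.
Via Rowan: 54% × 60% = 32.4%.
Via Sable → Rowan: 100% × 23% × 60% = 13.8%.
Total: 32.4% + 13.8% = 46.2%.
Rounded: 46.20%.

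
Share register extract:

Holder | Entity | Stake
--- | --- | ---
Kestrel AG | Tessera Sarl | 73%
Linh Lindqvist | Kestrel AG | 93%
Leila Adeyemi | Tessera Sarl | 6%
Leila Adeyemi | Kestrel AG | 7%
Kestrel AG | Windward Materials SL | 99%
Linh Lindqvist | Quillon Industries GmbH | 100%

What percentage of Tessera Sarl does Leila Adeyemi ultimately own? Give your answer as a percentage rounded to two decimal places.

11.11%

Leila reaches Tessera along 2 paths.
Via Kestrel: 7% × 73% = 5.11%.
Direct stake: 6% = 6%.
Total: 5.11% + 6% = 11.11%.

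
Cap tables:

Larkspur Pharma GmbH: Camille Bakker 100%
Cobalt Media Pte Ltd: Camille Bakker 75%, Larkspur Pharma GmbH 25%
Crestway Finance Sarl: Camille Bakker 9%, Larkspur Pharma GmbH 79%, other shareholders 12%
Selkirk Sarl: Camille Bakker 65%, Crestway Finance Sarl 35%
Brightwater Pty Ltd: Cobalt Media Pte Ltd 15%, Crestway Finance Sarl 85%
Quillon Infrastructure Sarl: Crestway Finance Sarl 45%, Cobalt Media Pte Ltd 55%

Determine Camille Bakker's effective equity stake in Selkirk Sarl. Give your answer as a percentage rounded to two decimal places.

95.80%

Camille reaches Selkirk along 3 paths.
Direct stake: 65% = 65%.
Via Crestway: 9% × 35% = 3.15%.
Via Larkspur → Crestway: 100% × 79% × 35% = 27.65%.
Total: 65% + 3.15% + 27.65% = 95.8%.
Rounded: 95.80%.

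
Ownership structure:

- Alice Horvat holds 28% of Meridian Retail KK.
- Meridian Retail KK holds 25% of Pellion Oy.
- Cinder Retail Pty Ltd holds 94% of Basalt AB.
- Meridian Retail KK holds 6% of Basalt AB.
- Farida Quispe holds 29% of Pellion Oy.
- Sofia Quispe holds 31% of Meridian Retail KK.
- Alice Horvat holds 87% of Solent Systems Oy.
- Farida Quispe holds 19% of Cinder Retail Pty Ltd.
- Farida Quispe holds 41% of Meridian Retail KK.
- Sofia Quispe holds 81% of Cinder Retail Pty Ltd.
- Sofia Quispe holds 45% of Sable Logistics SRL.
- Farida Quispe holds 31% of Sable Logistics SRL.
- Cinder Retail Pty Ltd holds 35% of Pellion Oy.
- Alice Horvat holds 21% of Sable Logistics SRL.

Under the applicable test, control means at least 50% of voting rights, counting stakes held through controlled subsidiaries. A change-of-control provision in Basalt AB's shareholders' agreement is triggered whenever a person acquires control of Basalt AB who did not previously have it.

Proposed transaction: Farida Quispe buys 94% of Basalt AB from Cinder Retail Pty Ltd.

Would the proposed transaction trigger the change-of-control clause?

Yes

The purchase adds only to Farida's holdings (Cinder's stake shrinks), so Farida is the only person who could newly come to control Basalt.
Farida's largest direct stake is 41% in Meridian, which does not meet the threshold, so Farida controls no company.
Neither Farida nor any entity Farida controls holds any voting interest in Basalt.
So before the transaction, Farida does not control Basalt.
After the purchase, Farida holds 94% of Basalt directly, and Cinder's stake falls to 0%.
Farida holds 94% of Basalt, so Farida controls Basalt.
Farida did not control Basalt before and does after, so the clause is triggered.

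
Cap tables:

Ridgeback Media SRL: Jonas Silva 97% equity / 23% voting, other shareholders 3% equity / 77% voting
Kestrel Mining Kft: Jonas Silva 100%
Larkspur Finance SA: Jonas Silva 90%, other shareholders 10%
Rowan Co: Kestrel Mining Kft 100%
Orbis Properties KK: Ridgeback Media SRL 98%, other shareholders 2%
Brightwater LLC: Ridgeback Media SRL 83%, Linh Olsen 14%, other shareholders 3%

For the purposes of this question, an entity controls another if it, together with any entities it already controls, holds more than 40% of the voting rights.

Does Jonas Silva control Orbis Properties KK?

No

Jonas holds 100% of Kestrel, so Jonas controls Kestrel.
Jonas holds 90% of Larkspur, so Jonas controls Larkspur.
Kestrel holds 100% of Rowan, so Jonas controls Rowan.
Neither Jonas nor any entity Jonas controls holds any voting interest in Orbis.
So Jonas does not control Orbis.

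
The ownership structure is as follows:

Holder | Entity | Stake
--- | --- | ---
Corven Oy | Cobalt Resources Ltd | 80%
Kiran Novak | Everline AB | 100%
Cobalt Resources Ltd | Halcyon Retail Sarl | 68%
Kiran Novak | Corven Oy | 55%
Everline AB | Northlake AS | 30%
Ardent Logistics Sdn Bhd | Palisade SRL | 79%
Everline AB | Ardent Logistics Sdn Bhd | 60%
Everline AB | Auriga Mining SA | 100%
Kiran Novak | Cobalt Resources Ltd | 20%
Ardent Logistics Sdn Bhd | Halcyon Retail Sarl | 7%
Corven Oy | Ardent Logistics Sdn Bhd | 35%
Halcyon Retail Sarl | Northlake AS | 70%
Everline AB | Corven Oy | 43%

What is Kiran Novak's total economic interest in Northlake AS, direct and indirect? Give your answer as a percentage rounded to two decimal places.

81.46%

Kiran reaches Northlake along 7 paths.
Via Everline → Ardent → Halcyon: 100% × 60% × 7% × 70% = 2.94%.
Via Everline → Corven → Ardent → Halcyon: 100% × 43% × 35% × 7% × 70% = 0.73745%.
Via Corven → Ardent → Halcyon: 55% × 35% × 7% × 70% = 0.94325%.
Via Cobalt → Halcyon: 20% × 68% × 70% = 9.52%.
Via Everline → Corven → Cobalt → Halcyon: 100% × 43% × 80% × 68% × 70% = 16.3744%.
Via Corven → Cobalt → Halcyon: 55% × 80% × 68% × 70% = 20.944%.
Via Everline: 100% × 30% = 30%.
Total: 2.94% + 0.73745% + 0.94325% + 9.52% + 16.3744% + 20.944% + 30% = 81.4591%.
Rounded: 81.46%.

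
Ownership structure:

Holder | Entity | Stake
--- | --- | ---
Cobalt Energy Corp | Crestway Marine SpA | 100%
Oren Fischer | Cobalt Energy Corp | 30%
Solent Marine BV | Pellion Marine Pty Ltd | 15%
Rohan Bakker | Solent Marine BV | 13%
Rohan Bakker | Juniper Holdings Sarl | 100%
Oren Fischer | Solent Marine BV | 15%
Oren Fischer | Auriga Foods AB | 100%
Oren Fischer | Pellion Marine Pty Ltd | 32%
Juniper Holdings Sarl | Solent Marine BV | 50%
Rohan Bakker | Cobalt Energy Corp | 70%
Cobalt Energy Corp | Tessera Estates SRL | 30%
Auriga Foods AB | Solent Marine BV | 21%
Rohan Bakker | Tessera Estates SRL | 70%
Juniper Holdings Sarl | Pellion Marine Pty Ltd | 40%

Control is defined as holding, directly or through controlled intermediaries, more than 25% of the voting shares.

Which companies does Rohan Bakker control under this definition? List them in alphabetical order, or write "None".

Rohan holds 70% of Cobalt, so Rohan controls Cobalt.
Rohan holds 100% of Juniper, so Rohan controls Juniper.
Cobalt and Rohan together hold 30% + 70% = 100% of Tessera, so Rohan controls Tessera.
Juniper and Rohan together hold 50% + 13% = 63% of Solent, so Rohan controls Solent.
Juniper and Solent together hold 40% + 15% = 55% of Pellion, so Rohan controls Pellion.
Cobalt holds 100% of Crestway, so Rohan controls Crestway.
No other company's threshold is met.

Cobalt Energy Corp, Crestway Marine SpA, Juniper Holdings Sarl, Pellion Marine Pty Ltd, Solent Marine BV, Tessera Estates SRL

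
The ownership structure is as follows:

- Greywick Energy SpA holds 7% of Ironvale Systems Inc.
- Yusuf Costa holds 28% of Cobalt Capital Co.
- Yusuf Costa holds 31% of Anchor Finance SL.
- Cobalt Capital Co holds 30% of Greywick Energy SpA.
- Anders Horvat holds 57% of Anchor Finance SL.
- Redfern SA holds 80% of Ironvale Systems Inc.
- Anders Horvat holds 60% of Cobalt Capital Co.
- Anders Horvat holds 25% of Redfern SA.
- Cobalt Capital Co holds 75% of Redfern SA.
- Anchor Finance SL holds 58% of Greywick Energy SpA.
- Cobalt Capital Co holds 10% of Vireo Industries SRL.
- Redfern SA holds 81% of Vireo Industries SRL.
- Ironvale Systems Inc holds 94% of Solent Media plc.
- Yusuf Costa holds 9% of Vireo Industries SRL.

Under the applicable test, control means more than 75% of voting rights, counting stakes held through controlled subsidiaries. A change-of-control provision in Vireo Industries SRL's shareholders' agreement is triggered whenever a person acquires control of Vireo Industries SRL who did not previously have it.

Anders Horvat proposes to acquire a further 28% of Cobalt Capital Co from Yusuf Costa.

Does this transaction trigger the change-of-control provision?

Yes

The purchase adds only to Anders's holdings (Yusuf's stake shrinks), so Anders is the only person who could newly come to control Vireo.
Anders's largest direct stake is 60% in Cobalt, which does not meet the threshold, so Anders controls no company.
Neither Anders nor any entity Anders controls holds any voting interest in Vireo.
So before the transaction, Anders does not control Vireo.
After the purchase, Anders's direct stake in Cobalt rises to 60% + 28% = 88%, and Yusuf's stake falls to 0%.
Anders holds 88% of Cobalt, so Anders controls Cobalt.
Cobalt and Anders together hold 75% + 25% = 100% of Redfern, so Anders controls Redfern.
Cobalt and Redfern together hold 10% + 81% = 91% of Vireo, so Anders controls Vireo.
Anders did not control Vireo before and does after, so the clause is triggered.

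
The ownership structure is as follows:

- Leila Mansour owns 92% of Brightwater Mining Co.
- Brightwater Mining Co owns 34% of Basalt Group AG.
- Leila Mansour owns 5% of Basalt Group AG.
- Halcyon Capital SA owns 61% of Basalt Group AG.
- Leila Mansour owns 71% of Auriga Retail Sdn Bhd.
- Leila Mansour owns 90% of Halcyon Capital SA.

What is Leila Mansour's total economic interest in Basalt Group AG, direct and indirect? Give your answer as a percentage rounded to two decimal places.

91.18%

Leila reaches Basalt along 3 paths.
Via Halcyon: 90% × 61% = 54.9%.
Direct stake: 5% = 5%.
Via Brightwater: 92% × 34% = 31.28%.
Total: 54.9% + 5% + 31.28% = 91.18%.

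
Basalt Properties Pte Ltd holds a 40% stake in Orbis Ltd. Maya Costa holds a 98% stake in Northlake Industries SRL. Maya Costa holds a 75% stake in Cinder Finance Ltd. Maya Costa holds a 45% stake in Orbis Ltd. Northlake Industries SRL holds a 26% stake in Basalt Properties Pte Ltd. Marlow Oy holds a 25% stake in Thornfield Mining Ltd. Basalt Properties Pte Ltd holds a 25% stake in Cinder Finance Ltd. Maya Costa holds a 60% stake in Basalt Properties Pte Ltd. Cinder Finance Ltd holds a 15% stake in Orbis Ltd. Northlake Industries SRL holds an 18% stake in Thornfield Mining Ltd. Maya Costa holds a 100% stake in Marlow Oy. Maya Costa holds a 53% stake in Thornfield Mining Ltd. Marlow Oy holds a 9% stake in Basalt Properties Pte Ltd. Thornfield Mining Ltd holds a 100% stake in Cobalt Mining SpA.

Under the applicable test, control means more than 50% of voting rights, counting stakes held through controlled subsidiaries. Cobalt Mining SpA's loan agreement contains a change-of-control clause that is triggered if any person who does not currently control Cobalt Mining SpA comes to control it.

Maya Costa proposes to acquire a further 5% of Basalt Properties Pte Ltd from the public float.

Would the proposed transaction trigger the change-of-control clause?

The purchase changes only Maya's holdings, so Maya is the only person who could newly come to control Cobalt.
Maya holds 98% of Northlake, so Maya controls Northlake.
Maya holds 100% of Marlow, so Maya controls Marlow.
Marlow and Maya and Northlake together hold 25% + 53% + 18% = 96% of Thornfield, so Maya controls Thornfield.
Thornfield holds 100% of Cobalt, so Maya controls Cobalt.
So Maya already controls Cobalt before the transaction.
After the purchase, Maya's direct stake in Basalt rises to 60% + 5% = 65%.
Maya controlled Cobalt already, so this is not a new person acquiring control; every other person's position is unchanged or reduced.
No new person acquires control, so the clause is not triggered.

No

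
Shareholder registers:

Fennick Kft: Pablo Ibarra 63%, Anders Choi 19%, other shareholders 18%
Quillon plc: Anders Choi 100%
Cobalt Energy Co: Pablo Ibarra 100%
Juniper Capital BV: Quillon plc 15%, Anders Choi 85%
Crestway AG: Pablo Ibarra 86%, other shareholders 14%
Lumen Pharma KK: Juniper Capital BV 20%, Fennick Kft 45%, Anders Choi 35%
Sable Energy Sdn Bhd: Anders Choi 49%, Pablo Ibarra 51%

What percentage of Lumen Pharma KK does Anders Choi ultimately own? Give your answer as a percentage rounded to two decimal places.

63.55%

Anders reaches Lumen along 4 paths.
Via Quillon → Juniper: 100% × 15% × 20% = 3%.
Via Juniper: 85% × 20% = 17%.
Via Fennick: 19% × 45% = 8.55%.
Direct stake: 35% = 35%.
Total: 3% + 17% + 8.55% + 35% = 63.55%.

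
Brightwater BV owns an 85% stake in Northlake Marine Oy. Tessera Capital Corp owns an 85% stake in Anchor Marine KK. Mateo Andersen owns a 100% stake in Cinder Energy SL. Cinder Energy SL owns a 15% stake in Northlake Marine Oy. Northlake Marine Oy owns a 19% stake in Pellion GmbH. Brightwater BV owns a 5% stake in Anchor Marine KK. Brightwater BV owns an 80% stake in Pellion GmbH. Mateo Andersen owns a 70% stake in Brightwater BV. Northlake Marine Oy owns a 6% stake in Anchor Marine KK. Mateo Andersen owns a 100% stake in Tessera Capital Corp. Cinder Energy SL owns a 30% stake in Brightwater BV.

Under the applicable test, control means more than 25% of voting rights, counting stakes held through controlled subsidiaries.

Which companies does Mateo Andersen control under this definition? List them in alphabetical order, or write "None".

Anchor Marine KK, Brightwater BV, Cinder Energy SL, Northlake Marine Oy, Pellion GmbH, Tessera Capital Corp

Mateo holds 100% of Cinder, so Mateo controls Cinder.
Cinder and Mateo together hold 30% + 70% = 100% of Brightwater, so Mateo controls Brightwater.
Brightwater and Cinder together hold 85% + 15% = 100% of Northlake, so Mateo controls Northlake.
Mateo holds 100% of Tessera, so Mateo controls Tessera.
Brightwater and Northlake together hold 80% + 19% = 99% of Pellion, so Mateo controls Pellion.
Northlake and Tessera and Brightwater together hold 6% + 85% + 5% = 96% of Anchor, so Mateo controls Anchor.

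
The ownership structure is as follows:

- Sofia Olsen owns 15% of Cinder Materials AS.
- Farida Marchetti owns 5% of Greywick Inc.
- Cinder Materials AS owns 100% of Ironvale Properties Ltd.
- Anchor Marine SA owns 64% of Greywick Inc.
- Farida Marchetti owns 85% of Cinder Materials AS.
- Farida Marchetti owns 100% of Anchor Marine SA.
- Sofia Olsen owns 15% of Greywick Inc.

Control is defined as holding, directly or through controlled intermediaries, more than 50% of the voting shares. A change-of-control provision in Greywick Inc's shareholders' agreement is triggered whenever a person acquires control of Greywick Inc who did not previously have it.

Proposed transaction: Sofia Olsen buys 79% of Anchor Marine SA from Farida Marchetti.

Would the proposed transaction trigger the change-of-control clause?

Yes

The purchase adds only to Sofia's holdings (Farida's stake shrinks), so Sofia is the only person who could newly come to control Greywick.
Sofia's largest direct stake is 15% in Cinder, which does not meet the threshold, so Sofia controls no company.
In Greywick, Sofia's side holds only 15%, not > 50%.
So before the transaction, Sofia does not control Greywick.
After the purchase, Sofia holds 79% of Anchor directly, and Farida's stake falls to 21%.
Sofia holds 79% of Anchor, so Sofia controls Anchor.
Sofia and Anchor together hold 15% + 64% = 79% of Greywick, so Sofia controls Greywick.
Sofia did not control Greywick before and does after, so the clause is triggered.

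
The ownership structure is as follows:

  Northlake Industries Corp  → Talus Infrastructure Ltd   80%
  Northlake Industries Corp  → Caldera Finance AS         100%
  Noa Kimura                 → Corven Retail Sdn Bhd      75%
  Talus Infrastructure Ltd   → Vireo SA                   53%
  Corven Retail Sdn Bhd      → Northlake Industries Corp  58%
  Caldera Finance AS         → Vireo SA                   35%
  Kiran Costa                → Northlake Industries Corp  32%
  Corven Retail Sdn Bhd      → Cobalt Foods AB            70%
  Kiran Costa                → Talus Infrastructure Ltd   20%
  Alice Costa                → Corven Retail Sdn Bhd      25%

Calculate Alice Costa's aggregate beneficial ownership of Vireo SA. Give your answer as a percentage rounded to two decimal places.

Alice reaches Vireo along 2 paths.
Via Corven → Northlake → Caldera: 25% × 58% × 100% × 35% = 5.075%.
Via Corven → Northlake → Talus: 25% × 58% × 80% × 53% = 6.148%.
Total: 5.075% + 6.148% = 11.223%.
Rounded: 11.22%.

11.22%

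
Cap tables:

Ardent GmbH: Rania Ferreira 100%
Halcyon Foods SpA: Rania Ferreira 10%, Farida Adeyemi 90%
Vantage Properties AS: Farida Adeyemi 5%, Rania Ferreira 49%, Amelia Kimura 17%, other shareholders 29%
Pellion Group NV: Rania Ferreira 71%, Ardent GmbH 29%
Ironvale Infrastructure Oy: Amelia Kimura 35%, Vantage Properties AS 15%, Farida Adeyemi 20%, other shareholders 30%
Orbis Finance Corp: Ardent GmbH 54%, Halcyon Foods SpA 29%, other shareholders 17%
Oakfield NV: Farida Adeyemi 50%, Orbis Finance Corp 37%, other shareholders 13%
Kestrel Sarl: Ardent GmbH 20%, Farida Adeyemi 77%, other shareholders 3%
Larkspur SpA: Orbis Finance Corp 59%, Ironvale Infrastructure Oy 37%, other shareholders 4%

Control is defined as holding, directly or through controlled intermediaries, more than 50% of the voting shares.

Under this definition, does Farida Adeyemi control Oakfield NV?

Farida holds 90% of Halcyon, so Farida controls Halcyon.
Farida holds 77% of Kestrel, so Farida controls Kestrel.
In Oakfield, Farida's side holds only 50%, not > 50%.
So Farida does not control Oakfield.

No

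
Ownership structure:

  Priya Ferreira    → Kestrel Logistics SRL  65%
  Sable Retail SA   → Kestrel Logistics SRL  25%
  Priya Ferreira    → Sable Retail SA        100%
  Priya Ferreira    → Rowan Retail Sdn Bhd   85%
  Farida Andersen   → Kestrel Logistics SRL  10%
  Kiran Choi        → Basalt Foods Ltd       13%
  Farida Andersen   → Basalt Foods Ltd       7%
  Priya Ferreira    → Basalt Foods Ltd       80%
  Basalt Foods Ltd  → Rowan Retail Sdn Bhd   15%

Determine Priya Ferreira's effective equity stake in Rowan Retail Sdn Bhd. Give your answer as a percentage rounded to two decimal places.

Priya reaches Rowan along 2 paths.
Direct stake: 85% = 85%.
Via Basalt: 80% × 15% = 12%.
Total: 85% + 12% = 97%.
Rounded: 97.00%.

97.00%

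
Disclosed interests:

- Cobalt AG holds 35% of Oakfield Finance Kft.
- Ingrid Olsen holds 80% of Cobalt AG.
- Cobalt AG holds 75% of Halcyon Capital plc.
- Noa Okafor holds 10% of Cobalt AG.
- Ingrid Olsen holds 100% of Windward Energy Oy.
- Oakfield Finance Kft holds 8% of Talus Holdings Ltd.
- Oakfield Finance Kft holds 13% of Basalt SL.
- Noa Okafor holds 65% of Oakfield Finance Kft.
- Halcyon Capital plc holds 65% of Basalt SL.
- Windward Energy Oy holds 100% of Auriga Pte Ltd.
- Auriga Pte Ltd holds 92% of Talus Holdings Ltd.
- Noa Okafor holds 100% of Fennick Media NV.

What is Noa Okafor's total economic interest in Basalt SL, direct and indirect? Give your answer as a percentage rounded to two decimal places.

13.78%

Noa reaches Basalt along 3 paths.
Via Cobalt → Halcyon: 10% × 75% × 65% = 4.875%.
Via Cobalt → Oakfield: 10% × 35% × 13% = 0.455%.
Via Oakfield: 65% × 13% = 8.45%.
Total: 4.875% + 0.455% + 8.45% = 13.78%.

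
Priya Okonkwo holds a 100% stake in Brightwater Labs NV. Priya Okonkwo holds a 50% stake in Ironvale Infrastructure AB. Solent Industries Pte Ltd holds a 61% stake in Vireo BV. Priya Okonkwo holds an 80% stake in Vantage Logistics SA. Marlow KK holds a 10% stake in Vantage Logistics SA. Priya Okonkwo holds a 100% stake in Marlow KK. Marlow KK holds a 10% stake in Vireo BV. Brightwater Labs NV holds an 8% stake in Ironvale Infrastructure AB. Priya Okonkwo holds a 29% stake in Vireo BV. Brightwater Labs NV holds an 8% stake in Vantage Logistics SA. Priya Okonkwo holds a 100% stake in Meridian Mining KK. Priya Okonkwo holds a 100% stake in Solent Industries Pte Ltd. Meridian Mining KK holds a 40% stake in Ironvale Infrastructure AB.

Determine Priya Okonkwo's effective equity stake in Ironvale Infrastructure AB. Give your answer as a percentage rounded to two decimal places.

98.00%

Priya reaches Ironvale along 3 paths.
Via Meridian: 100% × 40% = 40%.
Via Brightwater: 100% × 8% = 8%.
Direct stake: 50% = 50%.
Total: 40% + 8% + 50% = 98%.
Rounded: 98.00%.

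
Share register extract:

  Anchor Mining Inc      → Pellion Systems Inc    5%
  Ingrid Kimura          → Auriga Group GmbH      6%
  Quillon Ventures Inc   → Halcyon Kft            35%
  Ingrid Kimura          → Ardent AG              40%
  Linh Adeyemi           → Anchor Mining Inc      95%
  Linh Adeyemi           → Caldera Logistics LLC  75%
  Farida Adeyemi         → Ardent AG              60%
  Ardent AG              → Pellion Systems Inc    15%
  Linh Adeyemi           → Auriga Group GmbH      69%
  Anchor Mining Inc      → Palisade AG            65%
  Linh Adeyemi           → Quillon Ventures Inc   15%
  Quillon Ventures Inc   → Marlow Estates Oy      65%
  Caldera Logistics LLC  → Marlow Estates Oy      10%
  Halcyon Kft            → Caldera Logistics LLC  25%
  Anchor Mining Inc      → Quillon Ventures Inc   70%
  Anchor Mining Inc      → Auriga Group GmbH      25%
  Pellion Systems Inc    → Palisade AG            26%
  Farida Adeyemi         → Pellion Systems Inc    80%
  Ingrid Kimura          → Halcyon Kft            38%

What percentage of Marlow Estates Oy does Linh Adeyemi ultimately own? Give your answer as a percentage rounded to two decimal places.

61.19%

Linh reaches Marlow along 5 paths.
Via Caldera: 75% × 10% = 7.5%.
Via Anchor → Quillon → Halcyon → Caldera: 95% × 70% × 35% × 25% × 10% = 0.581875%.
Via Quillon → Halcyon → Caldera: 15% × 35% × 25% × 10% = 0.13125%.
Via Anchor → Quillon: 95% × 70% × 65% = 43.225%.
Via Quillon: 15% × 65% = 9.75%.
Total: 7.5% + 0.581875% + 0.13125% + 43.225% + 9.75% = 61.188125%.
Rounded: 61.19%.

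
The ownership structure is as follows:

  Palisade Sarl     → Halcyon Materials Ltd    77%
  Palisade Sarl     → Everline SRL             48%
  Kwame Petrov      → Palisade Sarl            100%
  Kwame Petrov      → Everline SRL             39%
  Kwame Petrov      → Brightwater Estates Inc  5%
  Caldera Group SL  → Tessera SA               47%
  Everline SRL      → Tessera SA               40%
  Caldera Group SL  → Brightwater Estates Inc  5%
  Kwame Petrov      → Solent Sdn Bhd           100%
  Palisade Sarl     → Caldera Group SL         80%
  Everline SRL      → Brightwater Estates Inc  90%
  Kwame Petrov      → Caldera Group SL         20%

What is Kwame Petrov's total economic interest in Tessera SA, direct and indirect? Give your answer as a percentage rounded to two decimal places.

81.80%

Kwame reaches Tessera along 4 paths.
Via Palisade → Caldera: 100% × 80% × 47% = 37.6%.
Via Caldera: 20% × 47% = 9.4%.
Via Everline: 39% × 40% = 15.6%.
Via Palisade → Everline: 100% × 48% × 40% = 19.2%.
Total: 37.6% + 9.4% + 15.6% + 19.2% = 81.8%.
Rounded: 81.80%.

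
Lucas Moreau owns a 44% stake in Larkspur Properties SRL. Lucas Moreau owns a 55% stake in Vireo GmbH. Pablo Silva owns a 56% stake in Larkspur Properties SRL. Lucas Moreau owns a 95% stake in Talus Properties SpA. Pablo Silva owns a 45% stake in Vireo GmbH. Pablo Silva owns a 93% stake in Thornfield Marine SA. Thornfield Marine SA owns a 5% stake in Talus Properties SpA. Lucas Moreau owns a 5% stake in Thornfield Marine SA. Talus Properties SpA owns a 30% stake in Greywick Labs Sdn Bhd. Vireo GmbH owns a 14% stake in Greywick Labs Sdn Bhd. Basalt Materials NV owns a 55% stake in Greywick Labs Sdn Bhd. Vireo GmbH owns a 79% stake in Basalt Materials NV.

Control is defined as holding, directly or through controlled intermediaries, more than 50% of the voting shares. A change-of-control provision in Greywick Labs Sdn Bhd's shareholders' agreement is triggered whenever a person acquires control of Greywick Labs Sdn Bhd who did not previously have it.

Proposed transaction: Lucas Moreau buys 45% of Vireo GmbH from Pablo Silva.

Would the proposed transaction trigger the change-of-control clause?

The purchase adds only to Lucas's holdings (Pablo's stake shrinks), so Lucas is the only person who could newly come to control Greywick.
Lucas holds 95% of Talus, so Lucas controls Talus.
Lucas holds 55% of Vireo, so Lucas controls Vireo.
Vireo holds 79% of Basalt, so Lucas controls Basalt.
Vireo and Talus and Basalt together hold 14% + 30% + 55% = 99% of Greywick, so Lucas controls Greywick.
So Lucas already controls Greywick before the transaction.
After the purchase, Lucas's direct stake in Vireo rises to 55% + 45% = 100%, and Pablo's stake falls to 0%.
Lucas controlled Greywick already, so this is not a new person acquiring control; every other person's position is unchanged or reduced.
No new person acquires control, so the clause is not triggered.

No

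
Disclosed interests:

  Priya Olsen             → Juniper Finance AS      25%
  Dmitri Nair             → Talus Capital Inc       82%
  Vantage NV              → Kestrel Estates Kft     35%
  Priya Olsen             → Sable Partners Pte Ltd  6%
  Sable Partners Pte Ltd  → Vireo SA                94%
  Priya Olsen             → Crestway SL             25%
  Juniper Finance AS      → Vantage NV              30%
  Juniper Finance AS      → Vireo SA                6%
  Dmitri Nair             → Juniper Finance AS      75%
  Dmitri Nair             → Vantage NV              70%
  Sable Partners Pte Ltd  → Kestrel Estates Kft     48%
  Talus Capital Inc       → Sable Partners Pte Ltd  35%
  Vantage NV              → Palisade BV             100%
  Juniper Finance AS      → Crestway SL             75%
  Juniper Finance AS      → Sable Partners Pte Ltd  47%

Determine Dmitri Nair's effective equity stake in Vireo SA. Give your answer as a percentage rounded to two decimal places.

Dmitri reaches Vireo along 3 paths.
Via Talus → Sable: 82% × 35% × 94% = 26.978%.
Via Juniper → Sable: 75% × 47% × 94% = 33.135%.
Via Juniper: 75% × 6% = 4.5%.
Total: 26.978% + 33.135% + 4.5% = 64.613%.
Rounded: 64.61%.

64.61%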